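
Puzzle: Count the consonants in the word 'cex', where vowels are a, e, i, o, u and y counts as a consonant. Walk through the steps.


Consonants in 'cex': c, x = 2 consonants.

2


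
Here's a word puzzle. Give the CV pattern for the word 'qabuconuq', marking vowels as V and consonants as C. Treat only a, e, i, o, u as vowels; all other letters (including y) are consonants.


Letter mapping: q = C, a = V, b = C, u = V, c = C, o = V, n = C, u = V, q = C.

CVCVCVCVC


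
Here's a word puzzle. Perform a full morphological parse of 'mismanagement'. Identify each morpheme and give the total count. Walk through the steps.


Step 1: Identify prefix: 'mis' (meaning: wrongly)
Step 2: Identify root: 'manage'
Step 3: Identify suffix(es): 'ment'
Decomposition: mis- (prefix: wrongly) + manage (root) + -ment (suffix: action/result)
Total morphemes: 3

3 morphemes (mis- (prefix: wrongly) + manage (root) + -ment (suffix: action/result))


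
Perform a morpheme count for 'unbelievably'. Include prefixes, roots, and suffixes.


Decomposition: un- (prefix) + believe (root) + -able (suffix) + -ly (suffix) = 4 morpheme(s)

4 morphemes


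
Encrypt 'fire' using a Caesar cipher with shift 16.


Shift each letter by 16: f -> v, i -> y, r -> h, e -> u. Result: 'vyhu'.

vyhu


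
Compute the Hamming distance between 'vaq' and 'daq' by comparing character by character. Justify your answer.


Alignment:
Position 1: 'v' vs 'd' = DIFFER
Position 2: 'a' vs 'a' = match
Position 3: 'q' vs 'q' = match
Total differences: 1

1


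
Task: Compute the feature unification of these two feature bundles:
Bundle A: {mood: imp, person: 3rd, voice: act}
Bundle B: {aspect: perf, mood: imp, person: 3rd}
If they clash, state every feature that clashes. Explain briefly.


Compare features:
aspect: A=_ vs B=perf -> unified: perf
mood: A=imp vs B=imp -> unified: imp
person: A=3rd vs B=3rd -> unified: 3rd
voice: A=act vs B=_ -> unified: act
No clashes found.

Unified: {aspect: perf, mood: imp, person: 3rd, voice: act}


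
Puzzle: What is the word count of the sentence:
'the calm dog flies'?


Split into words: the | calm | dog | flies = 4 words.

4


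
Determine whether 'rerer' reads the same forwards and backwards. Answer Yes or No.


Forward: 'rerer'
Reversed: 'rerer'
They are identical.

Yes


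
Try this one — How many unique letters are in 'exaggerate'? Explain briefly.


Unique letters in 'exaggerate': {a, e, g, r, t, x} = 6 distinct letters.

6


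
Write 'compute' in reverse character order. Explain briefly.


Reverse 'compute' character by character: 'etupmoc'.

etupmoc


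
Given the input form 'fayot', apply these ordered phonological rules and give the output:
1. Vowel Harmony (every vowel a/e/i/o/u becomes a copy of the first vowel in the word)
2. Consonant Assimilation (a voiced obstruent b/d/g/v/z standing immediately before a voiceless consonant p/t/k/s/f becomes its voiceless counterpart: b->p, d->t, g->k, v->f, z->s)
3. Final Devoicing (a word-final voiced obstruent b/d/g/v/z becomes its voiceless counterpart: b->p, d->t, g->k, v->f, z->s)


Starting form: 'fayot'
Rule 1: Vowel Harmony: all vowels become 'a' (matching first vowel). 'fayot' -> 'fayat'
Rule 2: Consonant Assimilation: no voiced obstruent (b/d/g/v/z) stands immediately before a voiceless consonant (p/t/k/s/f). No change.
Rule 3: Final Devoicing: final consonant 't' is not one of the voiced obstruents b/d/g/v/z. No change.
Final form: 'fayat'

fayat


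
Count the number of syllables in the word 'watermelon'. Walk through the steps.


Break 'watermelon' into syllables: wa-ter-mel-on -> wa | ter | mel | on = 4 syllables

4 syllables


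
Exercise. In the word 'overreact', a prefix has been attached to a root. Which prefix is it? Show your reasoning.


The word 'overreact' = 'over' (prefix) + 'react' (root). The prefix is 'over'.

over


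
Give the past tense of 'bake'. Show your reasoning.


Apply rule: Add -d (word ends in -e). 'bake' becomes 'baked'.

baked


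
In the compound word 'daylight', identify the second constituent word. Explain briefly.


Split 'daylight' into 'day' + 'light'. The second part is 'light'.

light


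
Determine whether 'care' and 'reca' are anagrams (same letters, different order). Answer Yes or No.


Sorted letters of 'care': 'acer'
Sorted letters of 'reca': 'acer'
They match.

Yes


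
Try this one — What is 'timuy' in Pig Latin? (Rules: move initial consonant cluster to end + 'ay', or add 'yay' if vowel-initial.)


'timuy': move consonant cluster 't' to end and add 'ay': 'imuytay'.

imuytay


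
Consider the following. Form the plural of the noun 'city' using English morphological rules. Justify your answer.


Apply rule: Change -y to -ies (consonant + y). 'city' becomes 'cities'.

cities


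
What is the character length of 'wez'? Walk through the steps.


Spell out 'wez' and number each letter: w(1), e(2), z(3). Total: 3 letters.

3


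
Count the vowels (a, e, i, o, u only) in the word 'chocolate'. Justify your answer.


Vowels in 'chocolate': o, o, a, e = 4 vowels.

4


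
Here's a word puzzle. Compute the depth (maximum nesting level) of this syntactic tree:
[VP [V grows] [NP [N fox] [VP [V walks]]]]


Count bracket nesting levels:
'[' at pos 0: depth = 1
'[' at pos 4: depth = 2
'[' at pos 14: depth = 2
'[' at pos 18: depth = 3
'[' at pos 26: depth = 3
'[' at pos 30: depth = 4
Maximum depth reached: 4

4


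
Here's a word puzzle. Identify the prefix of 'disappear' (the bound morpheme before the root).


The word 'disappear' = 'dis' (prefix) + 'appear' (root). The prefix is 'dis'.

dis


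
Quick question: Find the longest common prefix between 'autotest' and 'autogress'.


Compare from the start: 4 characters match: 'auto'. Mismatch at position 5: 't' vs 'g'.

auto


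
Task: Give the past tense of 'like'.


Apply rule: Add -d (word ends in -e). 'like' becomes 'liked'.

liked


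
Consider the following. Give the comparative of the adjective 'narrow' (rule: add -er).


Apply comparative formation (add -er): 'narrow' -> 'narrower'.

narrower


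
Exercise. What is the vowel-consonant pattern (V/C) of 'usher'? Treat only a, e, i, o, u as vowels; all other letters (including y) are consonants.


Letter mapping: u = V, s = C, h = C, e = V, r = C.

VCCVC


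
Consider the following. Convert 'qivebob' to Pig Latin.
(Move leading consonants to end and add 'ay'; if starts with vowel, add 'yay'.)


'qivebob': move consonant cluster 'q' to end and add 'ay': 'ivebobqay'.

ivebobqay


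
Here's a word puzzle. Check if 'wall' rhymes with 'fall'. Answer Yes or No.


Rime (stressed vowel + following sounds) of 'wall': -all = /ɔːl/
Rime of 'fall': -all = /ɔːl/
/ɔːl/ and /ɔːl/ are the same ending sound, so the words rhyme.

Yes


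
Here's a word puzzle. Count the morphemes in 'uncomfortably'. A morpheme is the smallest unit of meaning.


Decomposition: un- (prefix) + comfort (root) + -able (suffix) + -ly (suffix) = 4 morpheme(s)

4 morphemes


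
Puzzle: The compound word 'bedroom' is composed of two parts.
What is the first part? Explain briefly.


Split 'bedroom' into 'bed' + 'room'. The first part is 'bed'.

bed


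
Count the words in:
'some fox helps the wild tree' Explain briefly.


Split into words: some | fox | helps | the | wild | tree = 6 words.

6


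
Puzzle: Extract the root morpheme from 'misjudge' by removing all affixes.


Remove prefix 'mis' from 'misjudge' to get root 'judge'.

judge


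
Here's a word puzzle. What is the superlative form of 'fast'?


Apply superlative formation (add -est): 'fast' -> 'fastest'.

fastest


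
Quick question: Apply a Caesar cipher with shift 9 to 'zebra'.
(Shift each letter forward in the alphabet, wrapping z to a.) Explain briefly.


Shift each letter by 9: z -> i, e -> n, b -> k, r -> a, a -> j. Result: 'inkaj'.

inkaj


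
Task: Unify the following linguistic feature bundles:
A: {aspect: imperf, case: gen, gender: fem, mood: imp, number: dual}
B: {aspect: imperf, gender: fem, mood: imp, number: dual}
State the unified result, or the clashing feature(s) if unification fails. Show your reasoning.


Compare features:
aspect: A=imperf vs B=imperf -> unified: imperf
case: A=gen vs B=_ -> unified: gen
gender: A=fem vs B=fem -> unified: fem
mood: A=imp vs B=imp -> unified: imp
number: A=dual vs B=dual -> unified: dual
No clashes found.

Unified: {aspect: imperf, case: gen, gender: fem, mood: imp, number: dual}


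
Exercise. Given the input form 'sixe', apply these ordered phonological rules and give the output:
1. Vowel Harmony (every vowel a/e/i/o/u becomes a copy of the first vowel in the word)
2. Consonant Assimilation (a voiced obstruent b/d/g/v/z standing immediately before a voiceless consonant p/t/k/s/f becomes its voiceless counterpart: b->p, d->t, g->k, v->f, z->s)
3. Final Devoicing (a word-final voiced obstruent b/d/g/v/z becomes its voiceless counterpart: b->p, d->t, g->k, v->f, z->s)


Starting form: 'sixe'
Rule 1: Vowel Harmony: all vowels become 'i' (matching first vowel). 'sixe' -> 'sixi'
Rule 2: Consonant Assimilation: no voiced obstruent (b/d/g/v/z) stands immediately before a voiceless consonant (p/t/k/s/f). No change.
Rule 3: Final Devoicing: the word ends in the vowel 'i', not a consonant. No change.
Final form: 'sixi'

sixi


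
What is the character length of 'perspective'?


Spell out 'perspective' and number each letter: p(1), e(2), r(3), s(4), p(5), e(6), c(7), t(8), i(9), v(10), e(11). Total: 11 letters.

11


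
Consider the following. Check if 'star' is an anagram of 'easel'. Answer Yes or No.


Sorted letters of 'star': 'arst'
Sorted letters of 'easel': 'aeels'
They do not match.

No


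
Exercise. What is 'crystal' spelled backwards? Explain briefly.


Reverse 'crystal' character by character: 'latsyrc'.

latsyrc


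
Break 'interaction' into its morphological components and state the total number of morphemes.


Step 1: Identify prefix: 'inter' (meaning: between)
Step 2: Identify root: 'act'
Step 3: Identify suffix(es): 'ion'
Decomposition: inter- (prefix: between) + act (root) + -ion (suffix: act of)
Total morphemes: 3

3 morphemes (inter- (prefix: between) + act (root) + -ion (suffix: act of))


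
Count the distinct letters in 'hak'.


Unique letters in 'hak': {a, h, k} = 3 distinct letters.

3


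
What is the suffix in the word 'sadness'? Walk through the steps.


The word 'sadness' = 'sad' (root) + '-ness' (suffix). The suffix is '-ness'.

ness


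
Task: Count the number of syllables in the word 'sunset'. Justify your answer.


Break 'sunset' into syllables: sun-set -> sun | set = 2 syllables

2 syllables


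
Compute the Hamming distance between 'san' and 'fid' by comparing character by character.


Alignment:
Position 1: 's' vs 'f' = DIFFER
Position 2: 'a' vs 'i' = DIFFER
Position 3: 'n' vs 'd' = DIFFER
Total differences: 3

3


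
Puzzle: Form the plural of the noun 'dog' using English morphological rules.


Apply rule: Add -s. 'dog' becomes 'dogs'.

dogs


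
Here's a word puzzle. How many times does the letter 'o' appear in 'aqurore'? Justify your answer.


Letter 'o' in 'aqurore': found at position(s) 5 = 1 occurrence(s).

1


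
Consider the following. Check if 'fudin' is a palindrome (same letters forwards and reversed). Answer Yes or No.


Forward: 'fudin'
Reversed: 'niduf'
They differ.

No


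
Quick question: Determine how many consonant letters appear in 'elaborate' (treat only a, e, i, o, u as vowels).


Consonants in 'elaborate': l, b, r, t = 4 consonants.

4


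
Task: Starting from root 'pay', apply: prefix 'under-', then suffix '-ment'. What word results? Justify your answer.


Step 1: Add prefix 'under-' to 'pay' = 'underpay'
Step 2: Add suffix '-ment' to 'underpay' = 'underpayment'

underpayment


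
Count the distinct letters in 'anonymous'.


Unique letters in 'anonymous': {a, m, n, o, s, u, y} = 7 distinct letters.

7


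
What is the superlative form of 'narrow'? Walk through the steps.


Apply superlative formation (add -est): 'narrow' -> 'narrowest'.

narrowest


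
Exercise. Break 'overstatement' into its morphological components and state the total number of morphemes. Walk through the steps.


Step 1: Identify prefix: 'over' (meaning: excessively)
Step 2: Identify root: 'state'
Step 3: Identify suffix(es): 'ment'
Decomposition: over- (prefix: excessively) + state (root) + -ment (suffix: action/result)
Total morphemes: 3

3 morphemes (over- (prefix: excessively) + state (root) + -ment (suffix: action/result))


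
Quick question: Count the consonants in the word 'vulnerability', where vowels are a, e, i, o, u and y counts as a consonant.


Consonants in 'vulnerability': v, l, n, r, b, l, t, y = 8 consonants.

8


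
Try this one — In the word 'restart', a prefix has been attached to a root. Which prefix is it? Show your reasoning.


The word 'restart' = 're' (prefix) + 'start' (root). The prefix is 're'.

re


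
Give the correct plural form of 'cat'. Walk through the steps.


Apply rule: Add -s. 'cat' becomes 'cats'.

cats


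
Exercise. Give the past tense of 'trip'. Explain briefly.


Apply rule: Double final consonant and add -ed. 'trip' becomes 'tripped'.

tripped


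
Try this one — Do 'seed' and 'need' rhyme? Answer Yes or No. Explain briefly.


Rime (stressed vowel + following sounds) of 'seed': -eed = /iːd/
Rime of 'need': -eed = /iːd/
/iːd/ and /iːd/ are the same ending sound, so the words rhyme.

Yes


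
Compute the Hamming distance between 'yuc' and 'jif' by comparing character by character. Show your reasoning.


Alignment:
Position 1: 'y' vs 'j' = DIFFER
Position 2: 'u' vs 'i' = DIFFER
Position 3: 'c' vs 'f' = DIFFER
Total differences: 3

3


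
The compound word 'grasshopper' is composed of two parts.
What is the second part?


Split 'grasshopper' into 'grass' + 'hopper'. The second part is 'hopper'.

hopper


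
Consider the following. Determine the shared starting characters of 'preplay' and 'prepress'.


Compare from the start: 4 characters match: 'prep'. Mismatch at position 5: 'l' vs 'r'.

prep


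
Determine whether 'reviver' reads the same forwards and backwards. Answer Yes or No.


Forward: 'reviver'
Reversed: 'reviver'
They are identical.

Yes


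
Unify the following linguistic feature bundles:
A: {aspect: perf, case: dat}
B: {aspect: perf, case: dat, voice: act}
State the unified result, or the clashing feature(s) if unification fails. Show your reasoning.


Compare features:
aspect: A=perf vs B=perf -> unified: perf
case: A=dat vs B=dat -> unified: dat
voice: A=_ vs B=act -> unified: act
No clashes found.

Unified: {aspect: perf, case: dat, voice: act}


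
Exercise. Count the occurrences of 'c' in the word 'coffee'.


Letter 'c' in 'coffee': found at position(s) 1 = 1 occurrence(s).

1


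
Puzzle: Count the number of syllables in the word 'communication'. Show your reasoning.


Break 'communication' into syllables: com-mu-ni-ca-tion -> com | mu | ni | ca | tion = 5 syllables

5 syllables


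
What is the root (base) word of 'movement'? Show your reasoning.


Remove suffix '-ment' from 'movement' to get root 'move'.

move


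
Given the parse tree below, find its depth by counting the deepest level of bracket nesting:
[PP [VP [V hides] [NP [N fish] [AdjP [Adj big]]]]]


Count bracket nesting levels:
'[' at pos 0: depth = 1
'[' at pos 4: depth = 2
'[' at pos 8: depth = 3
'[' at pos 18: depth = 3
'[' at pos 22: depth = 4
'[' at pos 31: depth = 4
'[' at pos 37: depth = 5
Maximum depth reached: 5

5


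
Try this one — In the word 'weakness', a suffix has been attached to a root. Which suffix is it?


The word 'weakness' = 'weak' (root) + '-ness' (suffix). The suffix is '-ness'.

ness


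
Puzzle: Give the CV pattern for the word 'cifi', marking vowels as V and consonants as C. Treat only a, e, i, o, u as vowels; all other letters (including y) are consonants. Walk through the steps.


Letter mapping: c = C, i = V, f = C, i = V.

CVCV


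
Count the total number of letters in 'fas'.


Spell out 'fas' and number each letter: f(1), a(2), s(3). Total: 3 letters.

3


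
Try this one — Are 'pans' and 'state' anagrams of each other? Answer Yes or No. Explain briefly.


Sorted letters of 'pans': 'anps'
Sorted letters of 'state': 'aestt'
They do not match.

No


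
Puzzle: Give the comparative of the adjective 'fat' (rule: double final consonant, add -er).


Apply comparative formation (double final consonant, add -er): 'fat' -> 'fatter'.

fatter


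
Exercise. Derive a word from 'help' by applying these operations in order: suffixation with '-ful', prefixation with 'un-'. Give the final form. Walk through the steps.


Step 1: Add suffix '-ful' to 'help' = 'helpful'
Step 2: Add prefix 'un-' to 'helpful' = 'unhelpful'

unhelpful


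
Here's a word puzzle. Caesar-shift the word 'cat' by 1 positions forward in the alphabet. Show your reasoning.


Shift each letter by 1: c -> d, a -> b, t -> u. Result: 'dbu'.

dbu


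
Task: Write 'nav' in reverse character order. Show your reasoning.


Reverse 'nav' character by character: 'van'.

van


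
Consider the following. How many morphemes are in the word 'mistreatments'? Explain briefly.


Decomposition: mis- (prefix) + treat (root) + -ment (suffix) + -s (plural) = 4 morpheme(s)

4 morphemes


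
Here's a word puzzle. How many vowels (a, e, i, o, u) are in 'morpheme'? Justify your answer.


Vowels in 'morpheme': o, e, e = 3 vowels.

3


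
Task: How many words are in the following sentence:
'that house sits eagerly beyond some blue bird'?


Split into words: that | house | sits | eagerly | beyond | some | blue | bird = 8 words.

8


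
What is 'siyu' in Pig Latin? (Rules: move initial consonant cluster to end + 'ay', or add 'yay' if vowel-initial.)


'siyu': move consonant cluster 's' to end and add 'ay': 'iyusay'.

iyusay


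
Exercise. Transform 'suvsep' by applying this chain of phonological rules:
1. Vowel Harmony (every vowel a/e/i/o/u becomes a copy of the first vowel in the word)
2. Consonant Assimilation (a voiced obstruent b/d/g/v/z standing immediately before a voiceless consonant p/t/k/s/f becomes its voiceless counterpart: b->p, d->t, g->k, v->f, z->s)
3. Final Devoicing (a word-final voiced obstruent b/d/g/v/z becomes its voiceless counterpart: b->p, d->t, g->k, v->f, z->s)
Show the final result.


Starting form: 'suvsep'
Rule 1: Vowel Harmony: all vowels become 'u' (matching first vowel). 'suvsep' -> 'suvsup'
Rule 2: Consonant Assimilation: voiced obstruent before voiceless consonant becomes voiceless ('vs' -> 'fs'). 'suvsup' -> 'sufsup'
Rule 3: Final Devoicing: final consonant 'p' is not one of the voiced obstruents b/d/g/v/z. No change.
Final form: 'sufsup'

sufsup


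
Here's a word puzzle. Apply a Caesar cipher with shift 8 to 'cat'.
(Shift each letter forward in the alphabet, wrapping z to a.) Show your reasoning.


Shift each letter by 8: c -> k, a -> i, t -> b. Result: 'kib'.

kib


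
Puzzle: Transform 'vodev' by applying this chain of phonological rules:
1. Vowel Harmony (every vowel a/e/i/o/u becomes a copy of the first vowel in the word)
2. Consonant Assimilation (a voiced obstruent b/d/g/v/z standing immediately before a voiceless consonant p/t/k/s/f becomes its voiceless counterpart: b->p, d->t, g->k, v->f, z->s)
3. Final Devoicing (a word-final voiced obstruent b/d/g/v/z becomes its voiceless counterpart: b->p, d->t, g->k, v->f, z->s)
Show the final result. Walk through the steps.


Starting form: 'vodev'
Rule 1: Vowel Harmony: all vowels become 'o' (matching first vowel). 'vodev' -> 'vodov'
Rule 2: Consonant Assimilation: no voiced obstruent (b/d/g/v/z) stands immediately before a voiceless consonant (p/t/k/s/f). No change.
Rule 3: Final Devoicing: word-final voiced obstruent 'v' becomes voiceless 'f'. 'vodov' -> 'vodof'
Final form: 'vodof'

vodof


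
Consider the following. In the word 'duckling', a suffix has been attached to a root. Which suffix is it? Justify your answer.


The word 'duckling' = 'duck' (root) + '-ling' (suffix). The suffix is '-ling'.

ling


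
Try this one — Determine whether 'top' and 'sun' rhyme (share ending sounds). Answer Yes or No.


Rime (stressed vowel + following sounds) of 'top': -op = /ɒp/
Rime of 'sun': -un = /ʌn/
/ɒp/ and /ʌn/ are different ending sounds, so the words do not rhyme.

No


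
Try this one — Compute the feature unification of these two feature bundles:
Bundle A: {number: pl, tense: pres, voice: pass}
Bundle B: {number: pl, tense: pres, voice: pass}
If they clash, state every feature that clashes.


Compare features:
number: A=pl vs B=pl -> unified: pl
tense: A=pres vs B=pres -> unified: pres
voice: A=pass vs B=pass -> unified: pass
No clashes found.

Unified: {number: pl, tense: pres, voice: pass}


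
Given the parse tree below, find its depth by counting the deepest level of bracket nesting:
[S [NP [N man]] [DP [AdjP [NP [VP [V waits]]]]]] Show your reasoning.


Count bracket nesting levels:
'[' at pos 0: depth = 1
'[' at pos 3: depth = 2
'[' at pos 7: depth = 3
'[' at pos 16: depth = 2
'[' at pos 20: depth = 3
'[' at pos 26: depth = 4
'[' at pos 30: depth = 5
'[' at pos 34: depth = 6
Maximum depth reached: 6

6


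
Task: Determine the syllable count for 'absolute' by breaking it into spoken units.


Break 'absolute' into syllables: ab-so-lute -> ab | so | lute = 3 syllables

3 syllables


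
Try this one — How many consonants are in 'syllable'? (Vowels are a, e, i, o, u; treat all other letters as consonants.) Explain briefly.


Consonants in 'syllable': s, y, l, l, b, l = 6 consonants.

6


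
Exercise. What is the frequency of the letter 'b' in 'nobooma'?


Letter 'b' in 'nobooma': found at position(s) 3 = 1 occurrence(s).

1


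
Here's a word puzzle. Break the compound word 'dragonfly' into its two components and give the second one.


Split 'dragonfly' into 'dragon' + 'fly'. The second part is 'fly'.

fly


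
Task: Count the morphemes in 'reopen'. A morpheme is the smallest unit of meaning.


Decomposition: re- (prefix) + open (root) = 2 morpheme(s)

2 morphemes


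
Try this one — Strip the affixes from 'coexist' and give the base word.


Remove prefix 'co' from 'coexist' to get root 'exist'.

exist


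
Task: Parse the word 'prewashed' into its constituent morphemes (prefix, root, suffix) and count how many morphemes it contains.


Step 1: Identify prefix: 'pre' (meaning: before)
Step 2: Identify root: 'wash'
Step 3: Identify suffix(es): 'ed'
Decomposition: pre- (prefix: before) + wash (root) + -ed (suffix: past)
Total morphemes: 3

3 morphemes (pre- (prefix: before) + wash (root) + -ed (suffix: past))


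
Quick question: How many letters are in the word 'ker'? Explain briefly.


Spell out 'ker' and number each letter: k(1), e(2), r(3). Total: 3 letters.

3


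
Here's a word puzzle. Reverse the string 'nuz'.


Reverse 'nuz' character by character: 'zun'.

zun


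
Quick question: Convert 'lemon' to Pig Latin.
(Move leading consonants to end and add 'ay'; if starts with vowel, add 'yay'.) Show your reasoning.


'lemon': move consonant cluster 'l' to end and add 'ay': 'emonlay'.

emonlay


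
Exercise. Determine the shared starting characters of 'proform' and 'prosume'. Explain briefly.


Compare from the start: 3 characters match: 'pro'. Mismatch at position 4: 'f' vs 's'.

pro


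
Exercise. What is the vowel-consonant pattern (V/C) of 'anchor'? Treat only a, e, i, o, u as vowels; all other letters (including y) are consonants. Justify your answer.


Letter mapping: a = V, n = C, c = C, h = C, o = V, r = C.

VCCCVC


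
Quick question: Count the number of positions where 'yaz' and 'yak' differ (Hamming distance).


Alignment:
Position 1: 'y' vs 'y' = match
Position 2: 'a' vs 'a' = match
Position 3: 'z' vs 'k' = DIFFER
Total differences: 1

1


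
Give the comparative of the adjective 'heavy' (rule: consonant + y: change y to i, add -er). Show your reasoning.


Apply comparative formation (consonant + y: change y to i, add -er): 'heavy' -> 'heavier'.

heavier


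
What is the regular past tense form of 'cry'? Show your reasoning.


Apply rule: Change -y to -ied. 'cry' becomes 'cried'.

cried


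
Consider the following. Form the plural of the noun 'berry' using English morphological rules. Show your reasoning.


Apply rule: Change -y to -ies (consonant + y). 'berry' becomes 'berries'.

berries


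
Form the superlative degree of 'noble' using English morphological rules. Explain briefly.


Apply superlative formation (ends in e: add -st): 'noble' -> 'noblest'.

noblest


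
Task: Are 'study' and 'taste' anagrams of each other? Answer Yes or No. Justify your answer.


Sorted letters of 'study': 'dstuy'
Sorted letters of 'taste': 'aestt'
They do not match.

No


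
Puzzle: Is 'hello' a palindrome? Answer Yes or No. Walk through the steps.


Forward: 'hello'
Reversed: 'olleh'
They differ.

No


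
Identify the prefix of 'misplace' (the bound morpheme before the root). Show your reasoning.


The word 'misplace' = 'mis' (prefix) + 'place' (root). The prefix is 'mis'.

mis


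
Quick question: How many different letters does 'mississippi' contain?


Unique letters in 'mississippi': {i, m, p, s} = 4 distinct letters.

4


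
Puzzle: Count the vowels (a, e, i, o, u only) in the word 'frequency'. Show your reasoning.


Vowels in 'frequency': e, u, e = 3 vowels.

3


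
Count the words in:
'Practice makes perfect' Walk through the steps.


Split into words: Practice | makes | perfect = 3 words.

3


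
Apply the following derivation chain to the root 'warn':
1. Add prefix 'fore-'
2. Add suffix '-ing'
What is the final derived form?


Step 1: Add prefix 'fore-' to 'warn' = 'forewarn'
Step 2: Add suffix '-ing' to 'forewarn' = 'forewarning'

forewarning


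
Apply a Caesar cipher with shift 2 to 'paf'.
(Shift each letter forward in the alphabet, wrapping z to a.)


Shift each letter by 2: p -> r, a -> c, f -> h. Result: 'rch'.

rch


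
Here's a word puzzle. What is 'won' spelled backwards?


Reverse 'won' character by character: 'now'.

now


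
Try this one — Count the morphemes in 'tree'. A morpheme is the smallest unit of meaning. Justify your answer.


Decomposition: tree (free morpheme) = 1 morpheme(s)

1 morphemes


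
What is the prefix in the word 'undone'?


The word 'undone' = 'un' (prefix) + 'done' (root). The prefix is 'un'.

un


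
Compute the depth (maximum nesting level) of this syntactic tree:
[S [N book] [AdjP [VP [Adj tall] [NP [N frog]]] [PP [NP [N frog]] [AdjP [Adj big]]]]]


Count bracket nesting levels:
'[' at pos 0: depth = 1
'[' at pos 3: depth = 2
'[' at pos 12: depth = 2
'[' at pos 18: depth = 3
'[' at pos 22: depth = 4
'[' at pos 33: depth = 4
'[' at pos 37: depth = 5
'[' at pos 48: depth = 3
'[' at pos 52: depth = 4
'[' at pos 56: depth = 5
'[' at pos 66: depth = 4
'[' at pos 72: depth = 5
Maximum depth reached: 5

5


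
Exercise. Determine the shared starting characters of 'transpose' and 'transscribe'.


Compare from the start: 5 characters match: 'trans'. Mismatch at position 6: 'p' vs 's'.

trans


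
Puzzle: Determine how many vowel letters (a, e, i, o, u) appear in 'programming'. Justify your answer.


Vowels in 'programming': o, a, i = 3 vowels.

3


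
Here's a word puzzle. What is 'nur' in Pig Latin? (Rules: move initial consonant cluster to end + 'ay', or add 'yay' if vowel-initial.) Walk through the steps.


'nur': move consonant cluster 'n' to end and add 'ay': 'urnay'.

urnay


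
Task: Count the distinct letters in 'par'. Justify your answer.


Unique letters in 'par': {a, p, r} = 3 distinct letters.

3


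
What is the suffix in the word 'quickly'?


The word 'quickly' = 'quick' (root) + '-ly' (suffix). The suffix is '-ly'.

ly


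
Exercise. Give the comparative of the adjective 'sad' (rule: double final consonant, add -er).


Apply comparative formation (double final consonant, add -er): 'sad' -> 'sadder'.

sadder


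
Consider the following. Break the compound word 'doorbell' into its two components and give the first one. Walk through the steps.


Split 'doorbell' into 'door' + 'bell'. The first part is 'door'.

door


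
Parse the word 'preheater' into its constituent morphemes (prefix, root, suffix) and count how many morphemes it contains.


Step 1: Identify prefix: 'pre' (meaning: before)
Step 2: Identify root: 'heat'
Step 3: Identify suffix(es): 'er'
Decomposition: pre- (prefix: before) + heat (root) + -er (suffix: one who)
Total morphemes: 3

3 morphemes (pre- (prefix: before) + heat (root) + -er (suffix: one who))


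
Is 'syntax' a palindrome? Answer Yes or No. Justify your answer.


Forward: 'syntax'
Reversed: 'xatnys'
They differ.

No


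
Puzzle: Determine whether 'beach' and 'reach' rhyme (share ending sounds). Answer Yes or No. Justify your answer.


Rime (stressed vowel + following sounds) of 'beach': -each = /iːtʃ/
Rime of 'reach': -each = /iːtʃ/
/iːtʃ/ and /iːtʃ/ are the same ending sound, so the words rhyme.

Yes


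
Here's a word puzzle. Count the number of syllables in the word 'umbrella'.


Break 'umbrella' into syllables: um-brel-la -> um | brel | la = 3 syllables

3 syllables


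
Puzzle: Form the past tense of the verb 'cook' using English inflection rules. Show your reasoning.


Apply rule: Add -ed. 'cook' becomes 'cooked'.

cooked


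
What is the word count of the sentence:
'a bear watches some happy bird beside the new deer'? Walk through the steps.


Split into words: a | bear | watches | some | happy | bird | beside | the | new | deer = 10 words.

10


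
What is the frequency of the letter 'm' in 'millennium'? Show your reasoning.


Letter 'm' in 'millennium': found at position(s) 1, 10 = 2 occurrence(s).

2


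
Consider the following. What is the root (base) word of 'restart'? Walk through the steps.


Remove prefix 're' from 'restart' to get root 'start'.

start


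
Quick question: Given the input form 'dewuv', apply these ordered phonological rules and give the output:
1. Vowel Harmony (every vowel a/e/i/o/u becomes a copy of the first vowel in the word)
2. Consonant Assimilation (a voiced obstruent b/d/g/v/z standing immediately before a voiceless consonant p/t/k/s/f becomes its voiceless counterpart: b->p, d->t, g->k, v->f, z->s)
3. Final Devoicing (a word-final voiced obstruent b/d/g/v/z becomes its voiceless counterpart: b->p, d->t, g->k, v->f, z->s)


Starting form: 'dewuv'
Rule 1: Vowel Harmony: all vowels become 'e' (matching first vowel). 'dewuv' -> 'dewev'
Rule 2: Consonant Assimilation: no voiced obstruent (b/d/g/v/z) stands immediately before a voiceless consonant (p/t/k/s/f). No change.
Rule 3: Final Devoicing: word-final voiced obstruent 'v' becomes voiceless 'f'. 'dewev' -> 'dewef'
Final form: 'dewef'

dewef


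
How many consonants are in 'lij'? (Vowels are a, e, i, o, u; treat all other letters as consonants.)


Consonants in 'lij': l, j = 2 consonants.

2


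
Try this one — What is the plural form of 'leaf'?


Apply rule: Change -f to -ves. 'leaf' becomes 'leaves'.

leaves


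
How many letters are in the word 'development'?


Spell out 'development' and number each letter: d(1), e(2), v(3), e(4), l(5), o(6), p(7), m(8), e(9), n(10), t(11). Total: 11 letters.

11


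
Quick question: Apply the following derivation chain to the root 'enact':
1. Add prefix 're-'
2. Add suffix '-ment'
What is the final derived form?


Step 1: Add prefix 're-' to 'enact' = 'reenact'
Step 2: Add suffix '-ment' to 'reenact' = 'reenactment'

reenactment


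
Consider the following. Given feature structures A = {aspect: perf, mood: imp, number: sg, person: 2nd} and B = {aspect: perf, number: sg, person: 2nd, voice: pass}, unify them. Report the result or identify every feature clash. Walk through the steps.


Compare features:
aspect: A=perf vs B=perf -> unified: perf
mood: A=imp vs B=_ -> unified: imp
number: A=sg vs B=sg -> unified: sg
person: A=2nd vs B=2nd -> unified: 2nd
voice: A=_ vs B=pass -> unified: pass
No clashes found.

Unified: {aspect: perf, mood: imp, number: sg, person: 2nd, voice: pass}


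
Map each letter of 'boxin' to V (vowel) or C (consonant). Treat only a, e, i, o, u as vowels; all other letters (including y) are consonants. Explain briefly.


Letter mapping: b = C, o = V, x = C, i = V, n = C.

CVCVC


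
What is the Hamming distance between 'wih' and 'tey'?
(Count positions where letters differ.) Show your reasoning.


Alignment:
Position 1: 'w' vs 't' = DIFFER
Position 2: 'i' vs 'e' = DIFFER
Position 3: 'h' vs 'y' = DIFFER
Total differences: 3

3


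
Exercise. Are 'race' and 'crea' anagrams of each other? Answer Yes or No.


Sorted letters of 'race': 'acer'
Sorted letters of 'crea': 'acer'
They match.

Yes


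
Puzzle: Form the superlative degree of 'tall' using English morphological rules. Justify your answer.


Apply superlative formation (add -est): 'tall' -> 'tallest'.

tallest


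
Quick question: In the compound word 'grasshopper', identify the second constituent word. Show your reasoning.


Split 'grasshopper' into 'grass' + 'hopper'. The second part is 'hopper'.

hopper


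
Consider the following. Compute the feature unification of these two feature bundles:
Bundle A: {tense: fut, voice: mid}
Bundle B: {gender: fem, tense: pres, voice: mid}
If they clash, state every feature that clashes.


Compare features:
gender: A=_ vs B=fem -> unified: fem
tense: A=fut vs B=pres -> CLASH
voice: A=mid vs B=mid -> unified: mid
Clash detected on feature 'tense' (fut vs pres); unification fails.

CLASH on 'tense' (fut vs pres)


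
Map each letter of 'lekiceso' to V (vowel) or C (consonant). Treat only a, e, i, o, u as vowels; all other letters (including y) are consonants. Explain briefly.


Letter mapping: l = C, e = V, k = C, i = V, c = C, e = V, s = C, o = V.

CVCVCVCV


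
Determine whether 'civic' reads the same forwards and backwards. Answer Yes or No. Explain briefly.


Forward: 'civic'
Reversed: 'civic'
They are identical.

Yes


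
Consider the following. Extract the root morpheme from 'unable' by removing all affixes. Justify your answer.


Remove prefix 'un' from 'unable' to get root 'able'.

able


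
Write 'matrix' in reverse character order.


Reverse 'matrix' character by character: 'xirtam'.

xirtam


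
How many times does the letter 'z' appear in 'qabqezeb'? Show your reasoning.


Letter 'z' in 'qabqezeb': found at position(s) 6 = 1 occurrence(s).

1


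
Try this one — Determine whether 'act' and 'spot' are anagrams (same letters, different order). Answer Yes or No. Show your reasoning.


Sorted letters of 'act': 'act'
Sorted letters of 'spot': 'opst'
They do not match.

No


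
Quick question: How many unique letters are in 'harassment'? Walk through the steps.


Unique letters in 'harassment': {a, e, h, m, n, r, s, t} = 8 distinct letters.

8


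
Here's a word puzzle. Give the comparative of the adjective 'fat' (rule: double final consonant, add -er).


Apply comparative formation (double final consonant, add -er): 'fat' -> 'fatter'.

fatter


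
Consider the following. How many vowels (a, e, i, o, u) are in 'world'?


Vowels in 'world': o = 1 vowels.

1


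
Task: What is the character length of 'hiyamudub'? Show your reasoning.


Spell out 'hiyamudub' and number each letter: h(1), i(2), y(3), a(4), m(5), u(6), d(7), u(8), b(9). Total: 9 letters.

9


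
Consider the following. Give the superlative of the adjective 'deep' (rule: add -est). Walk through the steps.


Apply superlative formation (add -est): 'deep' -> 'deepest'.

deepest


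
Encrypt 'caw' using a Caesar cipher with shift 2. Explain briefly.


Shift each letter by 2: c -> e, a -> c, w -> y. Result: 'ecy'.

ecy


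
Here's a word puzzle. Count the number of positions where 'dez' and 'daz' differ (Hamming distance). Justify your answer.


Alignment:
Position 1: 'd' vs 'd' = match
Position 2: 'e' vs 'a' = DIFFER
Position 3: 'z' vs 'z' = match
Total differences: 1

1


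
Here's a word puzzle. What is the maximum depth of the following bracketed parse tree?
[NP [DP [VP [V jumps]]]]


Count bracket nesting levels:
'[' at pos 0: depth = 1
'[' at pos 4: depth = 2
'[' at pos 8: depth = 3
'[' at pos 12: depth = 4
Maximum depth reached: 4

4


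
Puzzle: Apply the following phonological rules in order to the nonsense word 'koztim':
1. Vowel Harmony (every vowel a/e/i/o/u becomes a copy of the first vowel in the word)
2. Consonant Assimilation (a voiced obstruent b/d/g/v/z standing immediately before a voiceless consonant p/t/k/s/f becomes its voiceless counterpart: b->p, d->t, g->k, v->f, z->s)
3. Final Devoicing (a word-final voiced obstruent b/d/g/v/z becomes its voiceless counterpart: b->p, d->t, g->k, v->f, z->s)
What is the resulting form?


Starting form: 'koztim'
Rule 1: Vowel Harmony: all vowels become 'o' (matching first vowel). 'koztim' -> 'koztom'
Rule 2: Consonant Assimilation: voiced obstruent before voiceless consonant becomes voiceless ('zt' -> 'st'). 'koztom' -> 'kostom'
Rule 3: Final Devoicing: final consonant 'm' is not one of the voiced obstruents b/d/g/v/z. No change.
Final form: 'kostom'

kostom


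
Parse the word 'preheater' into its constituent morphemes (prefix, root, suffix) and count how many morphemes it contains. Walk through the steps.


Step 1: Identify prefix: 'pre' (meaning: before)
Step 2: Identify root: 'heat'
Step 3: Identify suffix(es): 'er'
Decomposition: pre- (prefix: before) + heat (root) + -er (suffix: one who)
Total morphemes: 3

3 morphemes (pre- (prefix: before) + heat (root) + -er (suffix: one who))


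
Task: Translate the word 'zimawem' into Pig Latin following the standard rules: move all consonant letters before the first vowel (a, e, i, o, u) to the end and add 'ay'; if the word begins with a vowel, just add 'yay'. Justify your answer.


'zimawem': move consonant cluster 'z' to end and add 'ay': 'imawemzay'.

imawemzay


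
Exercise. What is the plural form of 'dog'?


Apply rule: Add -s. 'dog' becomes 'dogs'.

dogs


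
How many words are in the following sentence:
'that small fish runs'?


Split into words: that | small | fish | runs = 4 words.

4


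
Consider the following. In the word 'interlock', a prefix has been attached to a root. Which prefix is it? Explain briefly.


The word 'interlock' = 'inter' (prefix) + 'lock' (root). The prefix is 'inter'.

inter


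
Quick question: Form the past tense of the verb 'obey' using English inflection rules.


Apply rule: Add -ed. 'obey' becomes 'obeyed'.

obeyed


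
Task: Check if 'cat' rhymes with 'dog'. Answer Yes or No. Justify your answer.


Rime (stressed vowel + following sounds) of 'cat': -at = /æt/
Rime of 'dog': -og = /ɒg/
/æt/ and /ɒg/ are different ending sounds, so the words do not rhyme.

No


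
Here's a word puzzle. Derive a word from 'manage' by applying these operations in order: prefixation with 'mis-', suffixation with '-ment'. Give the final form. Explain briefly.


Step 1: Add prefix 'mis-' to 'manage' = 'mismanage'
Step 2: Add suffix '-ment' to 'mismanage' = 'mismanagement'

mismanagement


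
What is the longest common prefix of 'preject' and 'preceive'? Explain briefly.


Compare from the start: 3 characters match: 'pre'. Mismatch at position 4: 'j' vs 'c'.

pre
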